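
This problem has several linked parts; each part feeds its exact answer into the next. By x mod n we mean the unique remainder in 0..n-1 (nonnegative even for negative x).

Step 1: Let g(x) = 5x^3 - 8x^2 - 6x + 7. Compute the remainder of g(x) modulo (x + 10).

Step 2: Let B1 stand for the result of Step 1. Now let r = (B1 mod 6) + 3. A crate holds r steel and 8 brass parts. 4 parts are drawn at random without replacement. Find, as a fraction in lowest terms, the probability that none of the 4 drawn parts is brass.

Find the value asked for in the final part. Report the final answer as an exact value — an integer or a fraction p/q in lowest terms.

15/1001

Step 1: remainder = value at the root: 5*(-10)^3 - 8*(-10)^2 - 6*(-10)^1 + 7 = (-5000) + (-800) + (60) + (7) = -5733; answer -5733
Step 2: B1 = -5733; r = 6; total draws C(14,4) = 1001; favorable C(6,4) = 15; P = 15/1001; answer 15/1001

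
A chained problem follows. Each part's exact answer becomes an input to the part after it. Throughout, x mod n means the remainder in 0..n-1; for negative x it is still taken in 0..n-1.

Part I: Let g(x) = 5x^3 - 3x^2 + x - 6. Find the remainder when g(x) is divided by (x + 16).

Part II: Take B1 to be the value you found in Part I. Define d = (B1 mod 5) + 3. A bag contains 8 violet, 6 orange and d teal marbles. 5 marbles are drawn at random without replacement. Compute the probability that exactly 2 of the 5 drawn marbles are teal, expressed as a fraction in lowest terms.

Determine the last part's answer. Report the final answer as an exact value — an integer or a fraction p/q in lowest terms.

3/17

Part I: remainder = value at the root: 5*(-16)^3 - 3*(-16)^2 + 1*(-16)^1 - 6 = (-20480) + (-768) + (-16) + (-6) = -21270; answer -21270
Part II: B1 = -21270; d = 3; total draws C(17,5) = 6188; favorable C(3,2)*C(14,3) = 1092; P = 3/17; answer 3/17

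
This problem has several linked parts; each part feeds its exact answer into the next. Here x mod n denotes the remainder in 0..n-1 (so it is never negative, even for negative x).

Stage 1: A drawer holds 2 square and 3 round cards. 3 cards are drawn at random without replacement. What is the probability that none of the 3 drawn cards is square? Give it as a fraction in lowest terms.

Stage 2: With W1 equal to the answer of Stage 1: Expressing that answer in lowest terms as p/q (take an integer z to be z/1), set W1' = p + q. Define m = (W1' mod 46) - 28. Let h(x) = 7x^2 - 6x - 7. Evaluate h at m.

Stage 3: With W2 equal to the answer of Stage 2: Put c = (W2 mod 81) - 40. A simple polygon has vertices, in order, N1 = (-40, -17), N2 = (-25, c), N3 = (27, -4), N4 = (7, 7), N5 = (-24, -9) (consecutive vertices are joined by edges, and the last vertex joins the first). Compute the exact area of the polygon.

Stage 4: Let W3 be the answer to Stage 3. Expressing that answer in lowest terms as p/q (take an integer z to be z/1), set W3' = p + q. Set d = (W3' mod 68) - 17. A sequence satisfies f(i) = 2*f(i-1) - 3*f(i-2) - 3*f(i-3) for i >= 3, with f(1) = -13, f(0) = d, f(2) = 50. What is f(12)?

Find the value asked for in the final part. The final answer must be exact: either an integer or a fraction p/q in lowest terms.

-69175

Stage 1: total draws C(5,3) = 10; favorable C(3,3) = 1; P = 1/10; answer 1/10
Stage 2: W1 = 1/10; threaded value p + q = 11; m = -17; 7*(-17)^2 - 6*(-17)^1 - 7 = (2023) + (102) + (-7) = 2118; answer 2118
Stage 3: W2 = 2118; c = -28; cross terms: (-40*-28 - -25*-17)=695, (-25*-4 - 27*-28)=856, (27*7 - 7*-4)=217, (7*-9 - -24*7)=105, (-24*-17 - -40*-9)=48; twice the area = |1921| = 1921; area = 1921/2; answer 1921/2
Stage 4: W3 = 1921/2; threaded value p + q = 1923; d = 2; f(3) = 2*(50) - 3*(-13) - 3*(2) = 133; iterating: f(3)=133, f(4)=155, f(5)=-239, f(6)=-1342, f(7)=-2432, f(8)=-121, f(9)=11080, f(10)=29819, f(11)=26761, f(12)=-69175; answer -69175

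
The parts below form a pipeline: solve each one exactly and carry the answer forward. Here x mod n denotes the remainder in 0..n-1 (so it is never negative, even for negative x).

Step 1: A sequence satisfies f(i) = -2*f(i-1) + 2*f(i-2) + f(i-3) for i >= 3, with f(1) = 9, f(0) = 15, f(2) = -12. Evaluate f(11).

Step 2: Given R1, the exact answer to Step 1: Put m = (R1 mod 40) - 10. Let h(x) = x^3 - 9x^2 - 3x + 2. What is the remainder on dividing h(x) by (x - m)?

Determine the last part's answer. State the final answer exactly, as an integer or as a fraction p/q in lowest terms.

Step 1: f(3) = -2*(-12) + 2*(9) + 1*(15) = 57; iterating: f(3)=57, f(4)=-129, f(5)=360, f(6)=-921, f(7)=2433, f(8)=-6348, f(9)=16641, f(10)=-43545, f(11)=114024; answer 114024
Step 2: R1 = 114024; m = 14; remainder = value at the root: 1*(14)^3 - 9*(14)^2 - 3*(14)^1 + 2 = (2744) + (-1764) + (-42) + (2) = 940; answer 940

940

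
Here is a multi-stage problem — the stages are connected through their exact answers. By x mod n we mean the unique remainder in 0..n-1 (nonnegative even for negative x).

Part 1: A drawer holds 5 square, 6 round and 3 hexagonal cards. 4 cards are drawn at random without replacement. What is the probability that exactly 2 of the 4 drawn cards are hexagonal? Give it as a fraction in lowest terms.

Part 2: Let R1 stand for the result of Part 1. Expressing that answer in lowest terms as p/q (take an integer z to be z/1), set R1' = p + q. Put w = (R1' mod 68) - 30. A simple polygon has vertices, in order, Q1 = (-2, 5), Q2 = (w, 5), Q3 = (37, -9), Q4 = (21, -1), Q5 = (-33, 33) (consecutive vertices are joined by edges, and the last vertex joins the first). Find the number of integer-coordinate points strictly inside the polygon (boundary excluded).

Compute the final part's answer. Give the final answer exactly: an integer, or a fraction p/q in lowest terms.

193

Part 1: total draws C(14,4) = 1001; favorable C(3,2)*C(11,2) = 165; P = 15/91; answer 15/91
Part 2: R1 = 15/91; threaded value p + q = 106; w = 8; cross terms: (-2*5 - 8*5)=-50, (8*-9 - 37*5)=-257, (37*-1 - 21*-9)=152, (21*33 - -33*-1)=660, (-33*5 - -2*33)=-99; twice the area = |406| = 406; area = 203; boundary points = 10 + 1 + 8 + 2 + 1 = 22; strictly interior points = area - boundary/2 + 1 = 193; answer 193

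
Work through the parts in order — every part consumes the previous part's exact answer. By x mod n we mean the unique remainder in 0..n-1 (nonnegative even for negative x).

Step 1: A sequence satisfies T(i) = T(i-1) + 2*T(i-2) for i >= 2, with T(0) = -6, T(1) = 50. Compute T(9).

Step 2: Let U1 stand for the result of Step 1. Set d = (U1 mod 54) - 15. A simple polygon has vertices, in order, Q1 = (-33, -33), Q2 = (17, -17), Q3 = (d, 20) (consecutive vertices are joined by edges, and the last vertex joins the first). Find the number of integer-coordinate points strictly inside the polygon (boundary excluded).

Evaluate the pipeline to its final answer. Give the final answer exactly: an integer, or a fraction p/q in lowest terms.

Step 1: T(2) = 1*(50) + 2*(-6) = 38; iterating: T(2)=38, T(3)=138, T(4)=214, T(5)=490, T(6)=918, T(7)=1898, T(8)=3734, T(9)=7530; answer 7530
Step 2: U1 = 7530; d = 9; cross terms: (-33*-17 - 17*-33)=1122, (17*20 - 9*-17)=493, (9*-33 - -33*20)=363; twice the area = |1978| = 1978; area = 989; boundary points = 2 + 1 + 1 = 4; strictly interior points = area - boundary/2 + 1 = 988; answer 988

988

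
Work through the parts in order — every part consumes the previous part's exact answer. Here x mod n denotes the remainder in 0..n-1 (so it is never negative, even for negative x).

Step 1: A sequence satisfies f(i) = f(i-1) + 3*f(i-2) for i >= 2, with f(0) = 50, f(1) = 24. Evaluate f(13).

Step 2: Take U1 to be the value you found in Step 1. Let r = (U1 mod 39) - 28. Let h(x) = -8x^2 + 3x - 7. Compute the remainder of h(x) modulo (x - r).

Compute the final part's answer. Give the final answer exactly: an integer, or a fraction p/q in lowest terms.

-2103

Step 1: f(2) = 1*(24) + 3*(50) = 174; iterating: f(2)=174, f(3)=246, f(4)=768, f(5)=1506, f(6)=3810, f(7)=8328, f(8)=19758, f(9)=44742, f(10)=104016, f(11)=238242, f(12)=550290, f(13)=1265016; answer 1265016
Step 2: U1 = 1265016; r = -16; remainder = value at the root: -8*(-16)^2 + 3*(-16)^1 - 7 = (-2048) + (-48) + (-7) = -2103; answer -2103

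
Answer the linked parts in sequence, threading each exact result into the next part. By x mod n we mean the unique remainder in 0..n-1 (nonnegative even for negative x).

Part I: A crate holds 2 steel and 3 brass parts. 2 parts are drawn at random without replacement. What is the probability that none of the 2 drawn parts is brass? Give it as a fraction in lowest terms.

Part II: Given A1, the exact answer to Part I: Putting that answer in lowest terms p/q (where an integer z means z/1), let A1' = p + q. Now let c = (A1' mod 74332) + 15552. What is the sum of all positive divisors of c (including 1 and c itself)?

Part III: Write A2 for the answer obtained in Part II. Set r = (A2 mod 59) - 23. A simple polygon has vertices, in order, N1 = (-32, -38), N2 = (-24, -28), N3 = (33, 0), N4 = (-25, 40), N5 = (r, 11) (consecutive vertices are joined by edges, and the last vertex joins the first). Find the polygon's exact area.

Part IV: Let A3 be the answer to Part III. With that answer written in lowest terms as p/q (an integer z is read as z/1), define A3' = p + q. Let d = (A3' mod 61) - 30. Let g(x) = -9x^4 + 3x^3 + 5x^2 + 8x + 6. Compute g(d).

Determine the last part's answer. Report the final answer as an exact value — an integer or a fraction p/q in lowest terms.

-2442

Part I: total draws C(5,2) = 10; favorable C(2,2) = 1; P = 1/10; answer 1/10
Part II: A1 = 1/10; threaded value p + q = 11; c = 15563; 15563 = 79 * 197; sigma = (1 + 79) * (1 + 197) = 80 * 198 = 15840; answer 15840
Part III: A2 = 15840; r = 5; cross terms: (-32*-28 - -24*-38)=-16, (-24*0 - 33*-28)=924, (33*40 - -25*0)=1320, (-25*11 - 5*40)=-475, (5*-38 - -32*11)=162; twice the area = |1915| = 1915; area = 1915/2; answer 1915/2
Part IV: A3 = 1915/2; threaded value p + q = 1917; d = -4; -9*(-4)^4 + 3*(-4)^3 + 5*(-4)^2 + 8*(-4)^1 + 6 = (-2304) + (-192) + (80) + (-32) + (6) = -2442; answer -2442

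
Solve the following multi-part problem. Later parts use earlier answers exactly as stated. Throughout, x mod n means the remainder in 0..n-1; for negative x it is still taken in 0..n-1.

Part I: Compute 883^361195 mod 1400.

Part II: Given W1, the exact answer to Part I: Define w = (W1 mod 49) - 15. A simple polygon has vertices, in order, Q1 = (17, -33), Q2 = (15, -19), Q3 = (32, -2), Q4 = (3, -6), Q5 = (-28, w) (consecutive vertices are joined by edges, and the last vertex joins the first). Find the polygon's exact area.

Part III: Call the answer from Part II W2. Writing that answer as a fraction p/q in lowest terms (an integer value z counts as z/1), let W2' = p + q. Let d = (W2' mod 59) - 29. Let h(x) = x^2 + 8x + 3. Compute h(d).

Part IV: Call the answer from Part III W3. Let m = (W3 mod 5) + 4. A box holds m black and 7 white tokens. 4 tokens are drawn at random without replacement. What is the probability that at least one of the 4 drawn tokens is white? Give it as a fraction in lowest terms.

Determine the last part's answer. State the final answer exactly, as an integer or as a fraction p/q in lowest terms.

Part I: squarings mod 1400: 883^1=883, 883^2=1289, 883^4=1121, 883^8=841, 883^16=281, 883^32=561, 883^64=1121, 883^128=841, 883^256=281, 883^512=561, 883^1024=1121, 883^2048=841, 883^4096=281, 883^8192=561, 883^16384=1121, 883^32768=841, 883^65536=281, 883^131072=561, 883^262144=1121; 883^361195 = 883^1 * 883^2 * 883^8 * 883^32 * 883^64 * 883^128 * 883^512 * 883^32768 * 883^65536 * 883^262144 = 1107 (mod 1400); answer 1107
Part II: W1 = 1107; w = 14; cross terms: (17*-19 - 15*-33)=172, (15*-2 - 32*-19)=578, (32*-6 - 3*-2)=-186, (3*14 - -28*-6)=-126, (-28*-33 - 17*14)=686; twice the area = |1124| = 1124; area = 562; answer 562
Part III: W2 = 562; threaded value p + q = 563; d = 3; 1*(3)^2 + 8*(3)^1 + 3 = (9) + (24) + (3) = 36; answer 36
Part IV: W3 = 36; m = 5; total draws C(12,4) = 495; complement C(5,4) = 5; favorable 495 - 5 = 490; P = 98/99; answer 98/99

98/99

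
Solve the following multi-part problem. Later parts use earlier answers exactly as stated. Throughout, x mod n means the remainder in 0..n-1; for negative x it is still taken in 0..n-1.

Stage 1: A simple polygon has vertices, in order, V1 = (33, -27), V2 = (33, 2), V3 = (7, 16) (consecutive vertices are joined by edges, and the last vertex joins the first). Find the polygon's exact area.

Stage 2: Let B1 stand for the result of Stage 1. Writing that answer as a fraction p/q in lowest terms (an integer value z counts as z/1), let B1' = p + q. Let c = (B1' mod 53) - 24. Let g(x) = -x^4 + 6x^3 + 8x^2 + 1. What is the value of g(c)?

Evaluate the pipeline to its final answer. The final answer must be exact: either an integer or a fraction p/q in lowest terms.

Stage 1: cross terms: (33*2 - 33*-27)=957, (33*16 - 7*2)=514, (7*-27 - 33*16)=-717; twice the area = |754| = 754; area = 377; answer 377
Stage 2: B1 = 377; threaded value p + q = 378; c = -17; -1*(-17)^4 + 6*(-17)^3 + 8*(-17)^2 + 1 = (-83521) + (-29478) + (2312) + (1) = -110686; answer -110686

-110686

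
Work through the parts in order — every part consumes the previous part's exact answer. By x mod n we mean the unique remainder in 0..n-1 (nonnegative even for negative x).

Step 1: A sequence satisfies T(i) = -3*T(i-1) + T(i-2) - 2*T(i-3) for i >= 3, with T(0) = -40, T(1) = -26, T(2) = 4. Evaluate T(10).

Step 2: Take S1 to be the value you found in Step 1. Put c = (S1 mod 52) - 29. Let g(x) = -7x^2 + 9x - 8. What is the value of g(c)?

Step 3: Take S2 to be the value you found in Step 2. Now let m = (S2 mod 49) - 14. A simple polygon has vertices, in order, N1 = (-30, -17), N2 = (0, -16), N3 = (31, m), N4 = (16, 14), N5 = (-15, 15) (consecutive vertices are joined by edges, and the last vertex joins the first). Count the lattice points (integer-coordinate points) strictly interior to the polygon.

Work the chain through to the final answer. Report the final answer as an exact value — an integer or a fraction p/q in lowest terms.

1105

Step 1: T(3) = -3*(4) + 1*(-26) - 2*(-40) = 42; iterating: T(3)=42, T(4)=-70, T(5)=244, T(6)=-886, T(7)=3042, T(8)=-10500, T(9)=36314, T(10)=-125526; answer -125526
Step 2: S1 = -125526; c = -27; -7*(-27)^2 + 9*(-27)^1 - 8 = (-5103) + (-243) + (-8) = -5354; answer -5354
Step 3: S2 = -5354; m = 22; cross terms: (-30*-16 - 0*-17)=480, (0*22 - 31*-16)=496, (31*14 - 16*22)=82, (16*15 - -15*14)=450, (-15*-17 - -30*15)=705; twice the area = |2213| = 2213; area = 2213/2; boundary points = 1 + 1 + 1 + 1 + 1 = 5; strictly interior points = area - boundary/2 + 1 = 1105; answer 1105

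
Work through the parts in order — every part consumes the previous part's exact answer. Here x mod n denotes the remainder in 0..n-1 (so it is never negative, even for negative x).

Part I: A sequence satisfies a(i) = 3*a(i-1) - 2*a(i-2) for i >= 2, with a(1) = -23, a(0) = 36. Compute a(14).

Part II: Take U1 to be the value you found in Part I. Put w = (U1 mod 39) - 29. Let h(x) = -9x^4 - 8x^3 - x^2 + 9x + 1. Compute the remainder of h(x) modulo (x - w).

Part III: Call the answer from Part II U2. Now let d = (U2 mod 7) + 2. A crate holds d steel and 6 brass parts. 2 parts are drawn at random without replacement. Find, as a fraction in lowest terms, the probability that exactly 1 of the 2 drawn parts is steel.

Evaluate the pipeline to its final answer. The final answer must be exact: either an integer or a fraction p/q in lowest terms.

1/2

Part I: a(2) = 3*(-23) - 2*(36) = -141; iterating: a(2)=-141, a(3)=-377, a(4)=-849, a(5)=-1793, a(6)=-3681, a(7)=-7457, a(8)=-15009, a(9)=-30113, a(10)=-60321, a(11)=-120737, a(12)=-241569, a(13)=-483233, a(14)=-966561; answer -966561
Part II: U1 = -966561; w = -14; remainder = value at the root: -9*(-14)^4 - 8*(-14)^3 - 1*(-14)^2 + 9*(-14)^1 + 1 = (-345744) + (21952) + (-196) + (-126) + (1) = -324113; answer -324113
Part III: U2 = -324113; d = 3; total draws C(9,2) = 36; favorable C(3,1)*C(6,1) = 18; P = 1/2; answer 1/2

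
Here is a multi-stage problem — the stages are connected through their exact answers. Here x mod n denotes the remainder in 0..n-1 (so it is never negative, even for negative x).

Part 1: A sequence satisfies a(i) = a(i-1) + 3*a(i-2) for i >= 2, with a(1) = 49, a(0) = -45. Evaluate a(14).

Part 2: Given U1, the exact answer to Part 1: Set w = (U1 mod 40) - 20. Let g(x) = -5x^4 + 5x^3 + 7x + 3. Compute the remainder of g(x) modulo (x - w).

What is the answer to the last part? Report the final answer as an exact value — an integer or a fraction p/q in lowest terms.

-5355

Part 1: a(2) = 1*(49) + 3*(-45) = -86; iterating: a(2)=-86, a(3)=61, a(4)=-197, a(5)=-14, a(6)=-605, a(7)=-647, a(8)=-2462, a(9)=-4403, a(10)=-11789, a(11)=-24998, a(12)=-60365, a(13)=-135359, a(14)=-316454; answer -316454
Part 2: U1 = -316454; w = 6; remainder = value at the root: -5*(6)^4 + 5*(6)^3 + 7*(6)^1 + 3 = (-6480) + (1080) + (42) + (3) = -5355; answer -5355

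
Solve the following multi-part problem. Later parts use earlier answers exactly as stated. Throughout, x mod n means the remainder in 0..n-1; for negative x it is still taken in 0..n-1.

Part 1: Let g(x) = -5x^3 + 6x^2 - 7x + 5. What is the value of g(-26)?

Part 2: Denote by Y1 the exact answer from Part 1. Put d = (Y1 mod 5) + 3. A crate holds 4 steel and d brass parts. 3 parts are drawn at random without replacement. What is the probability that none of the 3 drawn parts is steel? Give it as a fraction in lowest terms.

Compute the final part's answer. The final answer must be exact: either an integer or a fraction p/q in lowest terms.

1/6

Part 1: -5*(-26)^3 + 6*(-26)^2 - 7*(-26)^1 + 5 = (87880) + (4056) + (182) + (5) = 92123; answer 92123
Part 2: Y1 = 92123; d = 6; total draws C(10,3) = 120; favorable C(6,3) = 20; P = 1/6; answer 1/6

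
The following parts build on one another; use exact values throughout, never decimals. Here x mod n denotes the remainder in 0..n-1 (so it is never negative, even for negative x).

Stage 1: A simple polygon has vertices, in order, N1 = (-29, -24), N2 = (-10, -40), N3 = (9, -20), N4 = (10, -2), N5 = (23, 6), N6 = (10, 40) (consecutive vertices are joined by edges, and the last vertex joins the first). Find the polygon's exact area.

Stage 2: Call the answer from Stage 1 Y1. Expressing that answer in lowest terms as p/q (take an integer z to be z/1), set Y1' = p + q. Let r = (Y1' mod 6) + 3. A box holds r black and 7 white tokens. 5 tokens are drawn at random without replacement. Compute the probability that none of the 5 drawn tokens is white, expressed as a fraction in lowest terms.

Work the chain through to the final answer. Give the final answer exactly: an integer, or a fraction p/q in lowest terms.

8/429

Stage 1: cross terms: (-29*-40 - -10*-24)=920, (-10*-20 - 9*-40)=560, (9*-2 - 10*-20)=182, (10*6 - 23*-2)=106, (23*40 - 10*6)=860, (10*-24 - -29*40)=920; twice the area = |3548| = 3548; area = 1774; answer 1774
Stage 2: Y1 = 1774; threaded value p + q = 1775; r = 8; total draws C(15,5) = 3003; favorable C(8,5) = 56; P = 8/429; answer 8/429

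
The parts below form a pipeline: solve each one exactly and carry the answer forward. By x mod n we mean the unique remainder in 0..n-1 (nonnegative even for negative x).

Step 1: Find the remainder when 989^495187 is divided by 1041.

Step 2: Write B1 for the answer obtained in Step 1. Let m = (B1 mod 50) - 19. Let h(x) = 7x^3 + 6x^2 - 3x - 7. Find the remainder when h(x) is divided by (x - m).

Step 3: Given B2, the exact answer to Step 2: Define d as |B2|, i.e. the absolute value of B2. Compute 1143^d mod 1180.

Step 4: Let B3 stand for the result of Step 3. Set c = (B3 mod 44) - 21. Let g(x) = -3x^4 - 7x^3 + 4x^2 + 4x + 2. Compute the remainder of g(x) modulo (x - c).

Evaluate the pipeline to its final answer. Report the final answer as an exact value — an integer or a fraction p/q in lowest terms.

-22638

Step 1: squarings mod 1041: 989^1=989, 989^2=622, 989^4=673, 989^8=94, 989^16=508, 989^32=937, 989^64=406, 989^128=358, 989^256=121, 989^512=67, 989^1024=325, 989^2048=484, 989^4096=31, 989^8192=961, 989^16384=154, 989^32768=814, 989^65536=520, 989^131072=781, 989^262144=976; 989^495187 = 989^1 * 989^2 * 989^16 * 989^64 * 989^512 * 989^1024 * 989^2048 * 989^32768 * 989^65536 * 989^131072 * 989^262144 = 80 (mod 1041); answer 80
Step 2: B1 = 80; m = 11; remainder = value at the root: 7*(11)^3 + 6*(11)^2 - 3*(11)^1 - 7 = (9317) + (726) + (-33) + (-7) = 10003; answer 10003
Step 3: B2 = 10003; d = 10003; squarings mod 1180: 1143^1=1143, 1143^2=189, 1143^4=321, 1143^8=381, 1143^16=21, 1143^32=441, 1143^64=961, 1143^128=761, 1143^256=921, 1143^512=1001, 1143^1024=181, 1143^2048=901, 1143^4096=1141, 1143^8192=341; 1143^10003 = 1143^1 * 1143^2 * 1143^16 * 1143^256 * 1143^512 * 1143^1024 * 1143^8192 = 1067 (mod 1180); answer 1067
Step 4: B3 = 1067; c = -10; remainder = value at the root: -3*(-10)^4 - 7*(-10)^3 + 4*(-10)^2 + 4*(-10)^1 + 2 = (-30000) + (7000) + (400) + (-40) + (2) = -22638; answer -22638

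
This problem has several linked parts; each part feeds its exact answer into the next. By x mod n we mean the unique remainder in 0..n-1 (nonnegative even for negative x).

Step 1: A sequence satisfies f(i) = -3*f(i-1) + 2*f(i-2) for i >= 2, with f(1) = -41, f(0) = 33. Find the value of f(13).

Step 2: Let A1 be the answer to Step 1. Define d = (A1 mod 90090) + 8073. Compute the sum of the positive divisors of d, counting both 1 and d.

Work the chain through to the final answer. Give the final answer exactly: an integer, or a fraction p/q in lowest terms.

76160

Step 1: f(2) = -3*(-41) + 2*(33) = 189; iterating: f(2)=189, f(3)=-649, f(4)=2325, f(5)=-8273, f(6)=29469, f(7)=-104953, f(8)=373797, f(9)=-1331297, f(10)=4741485, f(11)=-16887049, f(12)=60144117, f(13)=-214206449; answer -214206449
Step 2: A1 = -214206449; d = 35644; 35644 = 2^2 * 7 * 19 * 67; sigma = (1 + 2 + 4) * (1 + 7) * (1 + 19) * (1 + 67) = 7 * 8 * 20 * 68 = 76160; answer 76160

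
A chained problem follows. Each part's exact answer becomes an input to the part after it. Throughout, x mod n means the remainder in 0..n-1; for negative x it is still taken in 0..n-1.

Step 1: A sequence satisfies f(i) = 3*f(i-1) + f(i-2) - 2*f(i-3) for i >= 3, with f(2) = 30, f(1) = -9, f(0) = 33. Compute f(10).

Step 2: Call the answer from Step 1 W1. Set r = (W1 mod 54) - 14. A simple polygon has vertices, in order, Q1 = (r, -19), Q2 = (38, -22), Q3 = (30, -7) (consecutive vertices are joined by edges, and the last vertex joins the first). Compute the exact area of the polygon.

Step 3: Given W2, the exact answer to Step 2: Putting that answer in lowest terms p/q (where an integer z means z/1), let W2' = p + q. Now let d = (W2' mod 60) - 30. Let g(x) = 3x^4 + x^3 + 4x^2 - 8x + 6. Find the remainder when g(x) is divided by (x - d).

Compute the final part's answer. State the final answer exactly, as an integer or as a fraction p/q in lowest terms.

Step 1: f(3) = 3*(30) + 1*(-9) - 2*(33) = 15; iterating: f(3)=15, f(4)=93, f(5)=234, f(6)=765, f(7)=2343, f(8)=7326, f(9)=22791, f(10)=71013; answer 71013
Step 2: W1 = 71013; r = -11; cross terms: (-11*-22 - 38*-19)=964, (38*-7 - 30*-22)=394, (30*-19 - -11*-7)=-647; twice the area = |711| = 711; area = 711/2; answer 711/2
Step 3: W2 = 711/2; threaded value p + q = 713; d = 23; remainder = value at the root: 3*(23)^4 + 1*(23)^3 + 4*(23)^2 - 8*(23)^1 + 6 = (839523) + (12167) + (2116) + (-184) + (6) = 853628; answer 853628

853628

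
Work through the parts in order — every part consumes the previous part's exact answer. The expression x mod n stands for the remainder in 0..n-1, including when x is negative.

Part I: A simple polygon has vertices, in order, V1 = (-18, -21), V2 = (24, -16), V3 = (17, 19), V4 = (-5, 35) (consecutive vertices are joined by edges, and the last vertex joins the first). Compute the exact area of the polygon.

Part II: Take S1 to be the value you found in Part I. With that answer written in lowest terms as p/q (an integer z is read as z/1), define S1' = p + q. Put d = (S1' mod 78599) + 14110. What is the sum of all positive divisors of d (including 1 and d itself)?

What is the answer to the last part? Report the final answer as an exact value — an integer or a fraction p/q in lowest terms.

17556

Part I: cross terms: (-18*-16 - 24*-21)=792, (24*19 - 17*-16)=728, (17*35 - -5*19)=690, (-5*-21 - -18*35)=735; twice the area = |2945| = 2945; area = 2945/2; answer 2945/2
Part II: S1 = 2945/2; threaded value p + q = 2947; d = 17057; 17057 = 37 * 461; sigma = (1 + 37) * (1 + 461) = 38 * 462 = 17556; answer 17556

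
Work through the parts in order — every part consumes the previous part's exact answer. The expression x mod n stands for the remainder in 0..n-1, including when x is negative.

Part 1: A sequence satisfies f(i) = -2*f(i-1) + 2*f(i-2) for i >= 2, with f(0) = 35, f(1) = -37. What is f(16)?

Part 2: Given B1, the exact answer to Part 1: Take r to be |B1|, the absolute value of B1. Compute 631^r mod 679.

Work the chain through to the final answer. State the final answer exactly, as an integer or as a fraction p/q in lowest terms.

617

Part 1: f(2) = -2*(-37) + 2*(35) = 144; iterating: f(2)=144, f(3)=-362, f(4)=1012, f(5)=-2748, f(6)=7520, f(7)=-20536, f(8)=56112, f(9)=-153296, f(10)=418816, f(11)=-1144224, f(12)=3126080, f(13)=-8540608, f(14)=23333376, f(15)=-63747968, f(16)=174162688; answer 174162688
Part 2: B1 = 174162688; r = 174162688; squarings mod 679: 631^1=631, 631^2=267, 631^4=673, 631^8=36, 631^16=617, 631^32=449, 631^64=617, 631^128=449, 631^256=617, 631^512=449, 631^1024=617, 631^2048=449, 631^4096=617, 631^8192=449, 631^16384=617, 631^32768=449, 631^65536=617, 631^131072=449, 631^262144=617, 631^524288=449, 631^1048576=617, 631^2097152=449, 631^4194304=617, 631^8388608=449, 631^16777216=617, 631^33554432=449, 631^67108864=617, 631^134217728=449; 631^174162688 = 631^256 * 631^512 * 631^32768 * 631^65536 * 631^2097152 * 631^4194304 * 631^33554432 * 631^134217728 = 617 (mod 679); answer 617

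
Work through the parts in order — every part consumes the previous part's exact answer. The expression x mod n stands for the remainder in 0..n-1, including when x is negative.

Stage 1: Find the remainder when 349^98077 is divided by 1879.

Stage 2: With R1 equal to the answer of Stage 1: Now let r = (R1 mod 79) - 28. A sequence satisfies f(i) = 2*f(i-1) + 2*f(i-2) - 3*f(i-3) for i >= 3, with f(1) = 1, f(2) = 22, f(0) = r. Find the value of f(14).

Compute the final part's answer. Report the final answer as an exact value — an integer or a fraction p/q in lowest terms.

-780314

Stage 1: squarings mod 1879: 349^1=349, 349^2=1545, 349^4=695, 349^8=122, 349^16=1731, 349^32=1235, 349^64=1356, 349^128=1074, 349^256=1649, 349^512=288, 349^1024=268, 349^2048=422, 349^4096=1458, 349^8192=615, 349^16384=546, 349^32768=1234, 349^65536=766; 349^98077 = 349^1 * 349^4 * 349^8 * 349^16 * 349^256 * 349^512 * 349^1024 * 349^2048 * 349^4096 * 349^8192 * 349^16384 * 349^65536 = 1333 (mod 1879); answer 1333
Stage 2: R1 = 1333; r = 41; f(3) = 2*(22) + 2*(1) - 3*(41) = -77; iterating: f(3)=-77, f(4)=-113, f(5)=-446, f(6)=-887, f(7)=-2327, f(8)=-5090, f(9)=-12173, f(10)=-27545, f(11)=-64166, f(12)=-146903, f(13)=-339503, f(14)=-780314; answer -780314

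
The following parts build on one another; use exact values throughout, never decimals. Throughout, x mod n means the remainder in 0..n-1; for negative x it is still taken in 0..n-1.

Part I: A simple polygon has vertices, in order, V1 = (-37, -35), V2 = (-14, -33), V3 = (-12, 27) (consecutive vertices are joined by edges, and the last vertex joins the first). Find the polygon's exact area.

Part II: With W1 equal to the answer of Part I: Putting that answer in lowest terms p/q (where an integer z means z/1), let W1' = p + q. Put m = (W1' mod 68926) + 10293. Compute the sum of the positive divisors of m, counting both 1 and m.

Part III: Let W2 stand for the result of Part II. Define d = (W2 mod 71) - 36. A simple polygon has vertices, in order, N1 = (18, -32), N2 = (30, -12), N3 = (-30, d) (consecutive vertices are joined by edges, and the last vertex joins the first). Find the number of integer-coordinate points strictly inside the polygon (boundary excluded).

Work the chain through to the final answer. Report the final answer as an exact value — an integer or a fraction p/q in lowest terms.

639

Part I: cross terms: (-37*-33 - -14*-35)=731, (-14*27 - -12*-33)=-774, (-12*-35 - -37*27)=1419; twice the area = |1376| = 1376; area = 688; answer 688
Part II: W1 = 688; threaded value p + q = 689; m = 10982; 10982 = 2 * 17^2 * 19; sigma = (1 + 2) * (1 + 17 + 289) * (1 + 19) = 3 * 307 * 20 = 18420; answer 18420
Part III: W2 = 18420; d = -5; cross terms: (18*-12 - 30*-32)=744, (30*-5 - -30*-12)=-510, (-30*-32 - 18*-5)=1050; twice the area = |1284| = 1284; area = 642; boundary points = 4 + 1 + 3 = 8; strictly interior points = area - boundary/2 + 1 = 639; answer 639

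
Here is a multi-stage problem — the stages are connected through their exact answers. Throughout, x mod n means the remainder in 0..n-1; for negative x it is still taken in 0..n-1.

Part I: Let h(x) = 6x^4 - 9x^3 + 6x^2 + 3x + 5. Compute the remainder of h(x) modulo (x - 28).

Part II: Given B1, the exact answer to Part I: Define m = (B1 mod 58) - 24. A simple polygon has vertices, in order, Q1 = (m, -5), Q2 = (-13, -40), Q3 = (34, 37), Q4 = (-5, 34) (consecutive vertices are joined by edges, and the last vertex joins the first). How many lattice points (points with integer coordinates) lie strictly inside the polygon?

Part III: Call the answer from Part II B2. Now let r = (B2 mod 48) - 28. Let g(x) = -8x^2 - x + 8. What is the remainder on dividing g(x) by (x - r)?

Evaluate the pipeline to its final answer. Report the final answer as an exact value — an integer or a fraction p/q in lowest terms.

Part I: remainder = value at the root: 6*(28)^4 - 9*(28)^3 + 6*(28)^2 + 3*(28)^1 + 5 = (3687936) + (-197568) + (4704) + (84) + (5) = 3495161; answer 3495161
Part II: B1 = 3495161; m = -1; cross terms: (-1*-40 - -13*-5)=-25, (-13*37 - 34*-40)=879, (34*34 - -5*37)=1341, (-5*-5 - -1*34)=59; twice the area = |2254| = 2254; area = 1127; boundary points = 1 + 1 + 3 + 1 = 6; strictly interior points = area - boundary/2 + 1 = 1125; answer 1125
Part III: B2 = 1125; r = -7; remainder = value at the root: -8*(-7)^2 - 1*(-7)^1 + 8 = (-392) + (7) + (8) = -377; answer -377

-377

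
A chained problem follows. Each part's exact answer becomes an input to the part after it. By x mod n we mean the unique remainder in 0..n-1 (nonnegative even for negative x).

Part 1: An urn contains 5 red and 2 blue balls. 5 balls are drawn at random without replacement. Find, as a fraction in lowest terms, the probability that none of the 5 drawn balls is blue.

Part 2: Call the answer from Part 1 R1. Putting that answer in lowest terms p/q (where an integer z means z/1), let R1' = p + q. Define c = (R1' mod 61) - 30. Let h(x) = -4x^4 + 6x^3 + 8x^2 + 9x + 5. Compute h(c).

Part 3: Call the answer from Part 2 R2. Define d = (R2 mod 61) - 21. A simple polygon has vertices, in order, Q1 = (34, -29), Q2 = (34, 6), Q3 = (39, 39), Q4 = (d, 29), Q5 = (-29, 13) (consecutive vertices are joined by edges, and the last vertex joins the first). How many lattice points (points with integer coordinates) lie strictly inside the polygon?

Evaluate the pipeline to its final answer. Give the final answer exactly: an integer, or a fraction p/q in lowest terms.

2298

Part 1: total draws C(7,5) = 21; favorable C(5,5) = 1; P = 1/21; answer 1/21
Part 2: R1 = 1/21; threaded value p + q = 22; c = -8; -4*(-8)^4 + 6*(-8)^3 + 8*(-8)^2 + 9*(-8)^1 + 5 = (-16384) + (-3072) + (512) + (-72) + (5) = -19011; answer -19011
Part 3: R2 = -19011; d = 0; cross terms: (34*6 - 34*-29)=1190, (34*39 - 39*6)=1092, (39*29 - 0*39)=1131, (0*13 - -29*29)=841, (-29*-29 - 34*13)=399; twice the area = |4653| = 4653; area = 4653/2; boundary points = 35 + 1 + 1 + 1 + 21 = 59; strictly interior points = area - boundary/2 + 1 = 2298; answer 2298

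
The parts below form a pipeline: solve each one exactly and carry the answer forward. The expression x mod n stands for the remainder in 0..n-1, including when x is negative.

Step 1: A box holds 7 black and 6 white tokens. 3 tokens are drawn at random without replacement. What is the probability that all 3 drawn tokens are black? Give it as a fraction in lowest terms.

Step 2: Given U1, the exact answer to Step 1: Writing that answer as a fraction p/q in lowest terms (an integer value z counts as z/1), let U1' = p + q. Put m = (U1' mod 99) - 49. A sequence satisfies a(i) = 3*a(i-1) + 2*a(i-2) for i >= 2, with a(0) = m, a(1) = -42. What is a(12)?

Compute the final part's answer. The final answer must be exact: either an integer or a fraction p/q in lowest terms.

-56615740

Step 1: total draws C(13,3) = 286; favorable C(7,3) = 35; P = 35/286; answer 35/286
Step 2: U1 = 35/286; threaded value p + q = 321; m = -25; a(2) = 3*(-42) + 2*(-25) = -176; iterating: a(2)=-176, a(3)=-612, a(4)=-2188, a(5)=-7788, a(6)=-27740, a(7)=-98796, a(8)=-351868, a(9)=-1253196, a(10)=-4463324, a(11)=-15896364, a(12)=-56615740; answer -56615740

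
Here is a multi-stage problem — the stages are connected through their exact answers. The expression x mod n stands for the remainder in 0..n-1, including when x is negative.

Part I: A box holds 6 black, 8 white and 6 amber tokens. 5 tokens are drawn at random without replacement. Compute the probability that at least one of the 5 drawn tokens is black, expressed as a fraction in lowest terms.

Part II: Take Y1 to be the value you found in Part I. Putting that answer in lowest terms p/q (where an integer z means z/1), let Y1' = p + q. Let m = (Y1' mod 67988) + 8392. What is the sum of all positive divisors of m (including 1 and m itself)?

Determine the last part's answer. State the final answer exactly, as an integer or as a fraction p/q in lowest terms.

29040

Part I: total draws C(20,5) = 15504; complement C(14,5) = 2002; favorable 15504 - 2002 = 13502; P = 6751/7752; answer 6751/7752
Part II: Y1 = 6751/7752; threaded value p + q = 14503; m = 22895; 22895 = 5 * 19 * 241; sigma = (1 + 5) * (1 + 19) * (1 + 241) = 6 * 20 * 242 = 29040; answer 29040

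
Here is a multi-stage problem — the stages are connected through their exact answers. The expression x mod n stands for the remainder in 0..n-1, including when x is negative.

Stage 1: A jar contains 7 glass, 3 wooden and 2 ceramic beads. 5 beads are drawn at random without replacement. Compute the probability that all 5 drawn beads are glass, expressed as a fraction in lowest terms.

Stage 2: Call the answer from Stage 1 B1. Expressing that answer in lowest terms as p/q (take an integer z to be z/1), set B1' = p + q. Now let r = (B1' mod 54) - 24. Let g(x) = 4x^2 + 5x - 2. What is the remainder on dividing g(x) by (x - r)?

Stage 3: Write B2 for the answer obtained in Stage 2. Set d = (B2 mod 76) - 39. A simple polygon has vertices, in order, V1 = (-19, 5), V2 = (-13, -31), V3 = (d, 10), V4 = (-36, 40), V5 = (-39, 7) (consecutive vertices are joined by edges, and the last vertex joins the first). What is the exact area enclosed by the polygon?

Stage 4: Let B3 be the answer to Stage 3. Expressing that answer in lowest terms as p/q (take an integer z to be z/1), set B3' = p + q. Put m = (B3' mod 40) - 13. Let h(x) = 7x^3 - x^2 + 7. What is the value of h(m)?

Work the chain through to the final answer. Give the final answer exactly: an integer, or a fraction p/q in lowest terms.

Stage 1: total draws C(12,5) = 792; favorable C(7,5) = 21; P = 7/264; answer 7/264
Stage 2: B1 = 7/264; threaded value p + q = 271; r = -23; remainder = value at the root: 4*(-23)^2 + 5*(-23)^1 - 2 = (2116) + (-115) + (-2) = 1999; answer 1999
Stage 3: B2 = 1999; d = -16; cross terms: (-19*-31 - -13*5)=654, (-13*10 - -16*-31)=-626, (-16*40 - -36*10)=-280, (-36*7 - -39*40)=1308, (-39*5 - -19*7)=-62; twice the area = |994| = 994; area = 497; answer 497
Stage 4: B3 = 497; threaded value p + q = 498; m = 5; 7*(5)^3 - 1*(5)^2 + 7 = (875) + (-25) + (7) = 857; answer 857

857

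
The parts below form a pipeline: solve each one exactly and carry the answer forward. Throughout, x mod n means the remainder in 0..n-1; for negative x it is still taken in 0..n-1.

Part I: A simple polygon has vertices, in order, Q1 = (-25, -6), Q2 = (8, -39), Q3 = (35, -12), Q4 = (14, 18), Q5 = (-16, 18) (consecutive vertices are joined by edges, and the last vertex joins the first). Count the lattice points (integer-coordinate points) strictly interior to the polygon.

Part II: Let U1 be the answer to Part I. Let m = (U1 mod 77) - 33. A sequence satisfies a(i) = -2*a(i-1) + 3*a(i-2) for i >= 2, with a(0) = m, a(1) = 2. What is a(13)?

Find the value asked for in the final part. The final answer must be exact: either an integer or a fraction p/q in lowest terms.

Part I: cross terms: (-25*-39 - 8*-6)=1023, (8*-12 - 35*-39)=1269, (35*18 - 14*-12)=798, (14*18 - -16*18)=540, (-16*-6 - -25*18)=546; twice the area = |4176| = 4176; area = 2088; boundary points = 33 + 27 + 3 + 30 + 3 = 96; strictly interior points = area - boundary/2 + 1 = 2041; answer 2041
Part II: U1 = 2041; m = 6; a(2) = -2*(2) + 3*(6) = 14; iterating: a(2)=14, a(3)=-22, a(4)=86, a(5)=-238, a(6)=734, a(7)=-2182, a(8)=6566, a(9)=-19678, a(10)=59054, a(11)=-177142, a(12)=531446, a(13)=-1594318; answer -1594318

-1594318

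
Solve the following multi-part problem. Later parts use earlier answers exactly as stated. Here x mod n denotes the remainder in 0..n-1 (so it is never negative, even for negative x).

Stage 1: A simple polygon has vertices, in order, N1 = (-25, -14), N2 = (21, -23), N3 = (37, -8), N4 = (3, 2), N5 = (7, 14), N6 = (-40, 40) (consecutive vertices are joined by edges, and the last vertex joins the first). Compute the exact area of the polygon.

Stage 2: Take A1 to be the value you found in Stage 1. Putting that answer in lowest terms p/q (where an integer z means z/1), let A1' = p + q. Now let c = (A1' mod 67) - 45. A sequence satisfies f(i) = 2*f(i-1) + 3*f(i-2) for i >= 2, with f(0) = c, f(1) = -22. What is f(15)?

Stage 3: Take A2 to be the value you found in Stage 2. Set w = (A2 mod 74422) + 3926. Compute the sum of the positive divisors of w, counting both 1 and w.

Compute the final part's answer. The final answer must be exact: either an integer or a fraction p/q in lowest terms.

Stage 1: cross terms: (-25*-23 - 21*-14)=869, (21*-8 - 37*-23)=683, (37*2 - 3*-8)=98, (3*14 - 7*2)=28, (7*40 - -40*14)=840, (-40*-14 - -25*40)=1560; twice the area = |4078| = 4078; area = 2039; answer 2039
Stage 2: A1 = 2039; threaded value p + q = 2040; c = -15; f(2) = 2*(-22) + 3*(-15) = -89; iterating: f(2)=-89, f(3)=-244, f(4)=-755, f(5)=-2242, f(6)=-6749, f(7)=-20224, f(8)=-60695, f(9)=-182062, f(10)=-546209, f(11)=-1638604, f(12)=-4915835, f(13)=-14747482, f(14)=-44242469, f(15)=-132727384; answer -132727384
Stage 3: A2 = -132727384; w = 45390; 45390 = 2 * 3 * 5 * 17 * 89; sigma = (1 + 2) * (1 + 3) * (1 + 5) * (1 + 17) * (1 + 89) = 3 * 4 * 6 * 18 * 90 = 116640; answer 116640

116640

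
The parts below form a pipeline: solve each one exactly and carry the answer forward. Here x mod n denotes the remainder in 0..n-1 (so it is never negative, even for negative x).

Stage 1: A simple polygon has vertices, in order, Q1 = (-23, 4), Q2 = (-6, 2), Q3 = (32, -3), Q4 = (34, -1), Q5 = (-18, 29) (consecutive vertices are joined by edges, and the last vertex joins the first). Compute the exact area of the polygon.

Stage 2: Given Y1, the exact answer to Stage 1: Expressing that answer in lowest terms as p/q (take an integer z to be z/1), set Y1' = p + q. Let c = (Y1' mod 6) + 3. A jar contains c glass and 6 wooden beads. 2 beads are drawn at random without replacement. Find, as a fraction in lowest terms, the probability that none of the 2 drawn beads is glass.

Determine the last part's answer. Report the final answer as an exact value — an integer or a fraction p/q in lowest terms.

1/3

Stage 1: cross terms: (-23*2 - -6*4)=-22, (-6*-3 - 32*2)=-46, (32*-1 - 34*-3)=70, (34*29 - -18*-1)=968, (-18*4 - -23*29)=595; twice the area = |1565| = 1565; area = 1565/2; answer 1565/2
Stage 2: Y1 = 1565/2; threaded value p + q = 1567; c = 4; total draws C(10,2) = 45; favorable C(6,2) = 15; P = 1/3; answer 1/3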